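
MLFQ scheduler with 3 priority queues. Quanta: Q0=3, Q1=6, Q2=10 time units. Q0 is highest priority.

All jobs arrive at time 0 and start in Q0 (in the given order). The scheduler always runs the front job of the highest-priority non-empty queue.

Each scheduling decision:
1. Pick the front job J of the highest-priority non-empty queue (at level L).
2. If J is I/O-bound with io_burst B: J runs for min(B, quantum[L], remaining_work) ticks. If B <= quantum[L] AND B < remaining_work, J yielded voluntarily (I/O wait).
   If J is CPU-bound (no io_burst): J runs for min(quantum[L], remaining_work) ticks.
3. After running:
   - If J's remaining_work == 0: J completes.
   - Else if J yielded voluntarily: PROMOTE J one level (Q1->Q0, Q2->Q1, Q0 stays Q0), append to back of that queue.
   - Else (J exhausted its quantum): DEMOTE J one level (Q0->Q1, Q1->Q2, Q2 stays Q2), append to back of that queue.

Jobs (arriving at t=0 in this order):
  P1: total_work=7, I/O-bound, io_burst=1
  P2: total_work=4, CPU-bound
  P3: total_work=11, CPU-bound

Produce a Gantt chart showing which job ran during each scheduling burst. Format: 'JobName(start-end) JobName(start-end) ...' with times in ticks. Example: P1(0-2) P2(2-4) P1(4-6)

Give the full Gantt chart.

t=0-1: P1@Q0 runs 1, rem=6, I/O yield, promote→Q0. Q0=[P2,P3,P1] Q1=[] Q2=[]
t=1-4: P2@Q0 runs 3, rem=1, quantum used, demote→Q1. Q0=[P3,P1] Q1=[P2] Q2=[]
t=4-7: P3@Q0 runs 3, rem=8, quantum used, demote→Q1. Q0=[P1] Q1=[P2,P3] Q2=[]
t=7-8: P1@Q0 runs 1, rem=5, I/O yield, promote→Q0. Q0=[P1] Q1=[P2,P3] Q2=[]
t=8-9: P1@Q0 runs 1, rem=4, I/O yield, promote→Q0. Q0=[P1] Q1=[P2,P3] Q2=[]
t=9-10: P1@Q0 runs 1, rem=3, I/O yield, promote→Q0. Q0=[P1] Q1=[P2,P3] Q2=[]
t=10-11: P1@Q0 runs 1, rem=2, I/O yield, promote→Q0. Q0=[P1] Q1=[P2,P3] Q2=[]
t=11-12: P1@Q0 runs 1, rem=1, I/O yield, promote→Q0. Q0=[P1] Q1=[P2,P3] Q2=[]
t=12-13: P1@Q0 runs 1, rem=0, completes. Q0=[] Q1=[P2,P3] Q2=[]
t=13-14: P2@Q1 runs 1, rem=0, completes. Q0=[] Q1=[P3] Q2=[]
t=14-20: P3@Q1 runs 6, rem=2, quantum used, demote→Q2. Q0=[] Q1=[] Q2=[P3]
t=20-22: P3@Q2 runs 2, rem=0, completes. Q0=[] Q1=[] Q2=[]

Answer: P1(0-1) P2(1-4) P3(4-7) P1(7-8) P1(8-9) P1(9-10) P1(10-11) P1(11-12) P1(12-13) P2(13-14) P3(14-20) P3(20-22)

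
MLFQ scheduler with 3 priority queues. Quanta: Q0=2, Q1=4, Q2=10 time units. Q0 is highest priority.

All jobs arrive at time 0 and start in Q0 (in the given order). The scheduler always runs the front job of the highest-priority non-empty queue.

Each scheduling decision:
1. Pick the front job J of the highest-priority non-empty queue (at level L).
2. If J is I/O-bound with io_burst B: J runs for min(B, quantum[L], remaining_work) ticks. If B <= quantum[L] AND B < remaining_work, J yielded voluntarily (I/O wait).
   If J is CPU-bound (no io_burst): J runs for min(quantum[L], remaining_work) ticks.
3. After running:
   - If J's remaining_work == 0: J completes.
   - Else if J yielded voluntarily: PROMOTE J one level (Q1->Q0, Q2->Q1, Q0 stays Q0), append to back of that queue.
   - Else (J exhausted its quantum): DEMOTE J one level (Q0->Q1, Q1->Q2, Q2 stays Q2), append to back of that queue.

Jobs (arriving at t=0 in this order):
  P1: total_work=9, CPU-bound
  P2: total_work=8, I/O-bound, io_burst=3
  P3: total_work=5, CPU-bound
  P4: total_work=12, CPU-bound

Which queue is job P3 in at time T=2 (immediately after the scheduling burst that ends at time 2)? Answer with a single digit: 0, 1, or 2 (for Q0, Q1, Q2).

Answer: 0

Derivation:
t=0-2: P1@Q0 runs 2, rem=7, quantum used, demote→Q1. Q0=[P2,P3,P4] Q1=[P1] Q2=[]
t=2-4: P2@Q0 runs 2, rem=6, quantum used, demote→Q1. Q0=[P3,P4] Q1=[P1,P2] Q2=[]
t=4-6: P3@Q0 runs 2, rem=3, quantum used, demote→Q1. Q0=[P4] Q1=[P1,P2,P3] Q2=[]
t=6-8: P4@Q0 runs 2, rem=10, quantum used, demote→Q1. Q0=[] Q1=[P1,P2,P3,P4] Q2=[]
t=8-12: P1@Q1 runs 4, rem=3, quantum used, demote→Q2. Q0=[] Q1=[P2,P3,P4] Q2=[P1]
t=12-15: P2@Q1 runs 3, rem=3, I/O yield, promote→Q0. Q0=[P2] Q1=[P3,P4] Q2=[P1]
t=15-17: P2@Q0 runs 2, rem=1, quantum used, demote→Q1. Q0=[] Q1=[P3,P4,P2] Q2=[P1]
t=17-20: P3@Q1 runs 3, rem=0, completes. Q0=[] Q1=[P4,P2] Q2=[P1]
t=20-24: P4@Q1 runs 4, rem=6, quantum used, demote→Q2. Q0=[] Q1=[P2] Q2=[P1,P4]
t=24-25: P2@Q1 runs 1, rem=0, completes. Q0=[] Q1=[] Q2=[P1,P4]
t=25-28: P1@Q2 runs 3, rem=0, completes. Q0=[] Q1=[] Q2=[P4]
t=28-34: P4@Q2 runs 6, rem=0, completes. Q0=[] Q1=[] Q2=[]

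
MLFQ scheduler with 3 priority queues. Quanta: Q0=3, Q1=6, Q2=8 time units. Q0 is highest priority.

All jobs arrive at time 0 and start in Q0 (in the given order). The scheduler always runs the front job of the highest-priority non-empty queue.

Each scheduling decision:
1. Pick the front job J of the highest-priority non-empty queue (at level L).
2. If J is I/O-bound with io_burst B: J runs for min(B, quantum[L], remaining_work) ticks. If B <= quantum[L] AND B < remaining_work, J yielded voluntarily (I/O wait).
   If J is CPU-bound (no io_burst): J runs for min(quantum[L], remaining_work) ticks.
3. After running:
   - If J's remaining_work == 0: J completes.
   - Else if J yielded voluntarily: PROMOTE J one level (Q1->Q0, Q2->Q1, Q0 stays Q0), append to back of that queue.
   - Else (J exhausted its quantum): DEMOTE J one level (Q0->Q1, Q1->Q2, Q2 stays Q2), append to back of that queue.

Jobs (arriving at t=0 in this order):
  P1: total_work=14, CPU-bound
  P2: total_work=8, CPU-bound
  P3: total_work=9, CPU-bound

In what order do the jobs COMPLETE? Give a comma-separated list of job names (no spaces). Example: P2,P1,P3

t=0-3: P1@Q0 runs 3, rem=11, quantum used, demote→Q1. Q0=[P2,P3] Q1=[P1] Q2=[]
t=3-6: P2@Q0 runs 3, rem=5, quantum used, demote→Q1. Q0=[P3] Q1=[P1,P2] Q2=[]
t=6-9: P3@Q0 runs 3, rem=6, quantum used, demote→Q1. Q0=[] Q1=[P1,P2,P3] Q2=[]
t=9-15: P1@Q1 runs 6, rem=5, quantum used, demote→Q2. Q0=[] Q1=[P2,P3] Q2=[P1]
t=15-20: P2@Q1 runs 5, rem=0, completes. Q0=[] Q1=[P3] Q2=[P1]
t=20-26: P3@Q1 runs 6, rem=0, completes. Q0=[] Q1=[] Q2=[P1]
t=26-31: P1@Q2 runs 5, rem=0, completes. Q0=[] Q1=[] Q2=[]

Answer: P2,P3,P1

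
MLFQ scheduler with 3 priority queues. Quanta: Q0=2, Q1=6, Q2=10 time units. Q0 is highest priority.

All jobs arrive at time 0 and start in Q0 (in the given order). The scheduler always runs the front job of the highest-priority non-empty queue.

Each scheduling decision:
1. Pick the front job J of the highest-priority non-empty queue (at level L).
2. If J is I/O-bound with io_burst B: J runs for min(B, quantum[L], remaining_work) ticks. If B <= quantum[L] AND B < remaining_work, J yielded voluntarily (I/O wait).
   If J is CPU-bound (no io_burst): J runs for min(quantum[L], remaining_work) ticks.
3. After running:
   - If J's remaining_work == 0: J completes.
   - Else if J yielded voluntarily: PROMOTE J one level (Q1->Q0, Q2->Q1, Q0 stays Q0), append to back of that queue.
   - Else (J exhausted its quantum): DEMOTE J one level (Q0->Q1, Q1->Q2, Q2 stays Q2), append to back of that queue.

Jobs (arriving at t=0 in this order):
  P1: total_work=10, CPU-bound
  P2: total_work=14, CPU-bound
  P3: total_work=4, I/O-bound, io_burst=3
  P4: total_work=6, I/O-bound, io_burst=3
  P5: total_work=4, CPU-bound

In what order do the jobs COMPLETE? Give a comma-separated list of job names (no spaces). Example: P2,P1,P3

Answer: P3,P4,P5,P1,P2

Derivation:
t=0-2: P1@Q0 runs 2, rem=8, quantum used, demote→Q1. Q0=[P2,P3,P4,P5] Q1=[P1] Q2=[]
t=2-4: P2@Q0 runs 2, rem=12, quantum used, demote→Q1. Q0=[P3,P4,P5] Q1=[P1,P2] Q2=[]
t=4-6: P3@Q0 runs 2, rem=2, quantum used, demote→Q1. Q0=[P4,P5] Q1=[P1,P2,P3] Q2=[]
t=6-8: P4@Q0 runs 2, rem=4, quantum used, demote→Q1. Q0=[P5] Q1=[P1,P2,P3,P4] Q2=[]
t=8-10: P5@Q0 runs 2, rem=2, quantum used, demote→Q1. Q0=[] Q1=[P1,P2,P3,P4,P5] Q2=[]
t=10-16: P1@Q1 runs 6, rem=2, quantum used, demote→Q2. Q0=[] Q1=[P2,P3,P4,P5] Q2=[P1]
t=16-22: P2@Q1 runs 6, rem=6, quantum used, demote→Q2. Q0=[] Q1=[P3,P4,P5] Q2=[P1,P2]
t=22-24: P3@Q1 runs 2, rem=0, completes. Q0=[] Q1=[P4,P5] Q2=[P1,P2]
t=24-27: P4@Q1 runs 3, rem=1, I/O yield, promote→Q0. Q0=[P4] Q1=[P5] Q2=[P1,P2]
t=27-28: P4@Q0 runs 1, rem=0, completes. Q0=[] Q1=[P5] Q2=[P1,P2]
t=28-30: P5@Q1 runs 2, rem=0, completes. Q0=[] Q1=[] Q2=[P1,P2]
t=30-32: P1@Q2 runs 2, rem=0, completes. Q0=[] Q1=[] Q2=[P2]
t=32-38: P2@Q2 runs 6, rem=0, completes. Q0=[] Q1=[] Q2=[]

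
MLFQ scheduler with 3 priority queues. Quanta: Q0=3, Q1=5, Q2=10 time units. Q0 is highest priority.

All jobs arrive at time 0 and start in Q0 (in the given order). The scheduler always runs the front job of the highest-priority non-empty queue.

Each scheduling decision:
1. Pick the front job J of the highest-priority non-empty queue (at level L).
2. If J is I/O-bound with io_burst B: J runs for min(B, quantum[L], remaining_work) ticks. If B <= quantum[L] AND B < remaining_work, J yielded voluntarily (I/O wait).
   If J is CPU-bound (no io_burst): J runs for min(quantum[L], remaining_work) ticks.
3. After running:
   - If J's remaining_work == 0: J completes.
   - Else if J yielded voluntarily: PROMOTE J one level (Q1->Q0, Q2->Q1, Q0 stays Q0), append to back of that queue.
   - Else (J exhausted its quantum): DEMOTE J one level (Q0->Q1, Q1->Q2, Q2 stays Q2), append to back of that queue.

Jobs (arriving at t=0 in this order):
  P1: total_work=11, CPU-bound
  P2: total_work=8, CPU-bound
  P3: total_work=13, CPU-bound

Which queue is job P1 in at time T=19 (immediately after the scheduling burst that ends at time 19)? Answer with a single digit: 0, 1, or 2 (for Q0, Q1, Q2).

t=0-3: P1@Q0 runs 3, rem=8, quantum used, demote→Q1. Q0=[P2,P3] Q1=[P1] Q2=[]
t=3-6: P2@Q0 runs 3, rem=5, quantum used, demote→Q1. Q0=[P3] Q1=[P1,P2] Q2=[]
t=6-9: P3@Q0 runs 3, rem=10, quantum used, demote→Q1. Q0=[] Q1=[P1,P2,P3] Q2=[]
t=9-14: P1@Q1 runs 5, rem=3, quantum used, demote→Q2. Q0=[] Q1=[P2,P3] Q2=[P1]
t=14-19: P2@Q1 runs 5, rem=0, completes. Q0=[] Q1=[P3] Q2=[P1]
t=19-24: P3@Q1 runs 5, rem=5, quantum used, demote→Q2. Q0=[] Q1=[] Q2=[P1,P3]
t=24-27: P1@Q2 runs 3, rem=0, completes. Q0=[] Q1=[] Q2=[P3]
t=27-32: P3@Q2 runs 5, rem=0, completes. Q0=[] Q1=[] Q2=[]

Answer: 2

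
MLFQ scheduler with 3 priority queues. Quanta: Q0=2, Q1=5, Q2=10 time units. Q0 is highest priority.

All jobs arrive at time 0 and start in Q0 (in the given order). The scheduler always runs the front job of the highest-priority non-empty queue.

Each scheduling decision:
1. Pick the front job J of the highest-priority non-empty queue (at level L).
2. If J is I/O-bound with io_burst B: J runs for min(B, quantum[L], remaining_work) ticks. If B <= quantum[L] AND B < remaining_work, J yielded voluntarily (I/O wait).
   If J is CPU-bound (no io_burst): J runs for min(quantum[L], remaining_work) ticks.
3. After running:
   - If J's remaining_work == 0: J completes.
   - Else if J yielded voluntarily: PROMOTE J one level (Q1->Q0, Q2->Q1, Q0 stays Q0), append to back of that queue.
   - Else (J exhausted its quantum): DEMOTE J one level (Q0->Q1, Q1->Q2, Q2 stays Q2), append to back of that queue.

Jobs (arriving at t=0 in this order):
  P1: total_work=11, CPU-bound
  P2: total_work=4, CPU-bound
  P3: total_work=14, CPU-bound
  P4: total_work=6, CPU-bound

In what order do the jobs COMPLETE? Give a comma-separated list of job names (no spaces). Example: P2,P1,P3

t=0-2: P1@Q0 runs 2, rem=9, quantum used, demote→Q1. Q0=[P2,P3,P4] Q1=[P1] Q2=[]
t=2-4: P2@Q0 runs 2, rem=2, quantum used, demote→Q1. Q0=[P3,P4] Q1=[P1,P2] Q2=[]
t=4-6: P3@Q0 runs 2, rem=12, quantum used, demote→Q1. Q0=[P4] Q1=[P1,P2,P3] Q2=[]
t=6-8: P4@Q0 runs 2, rem=4, quantum used, demote→Q1. Q0=[] Q1=[P1,P2,P3,P4] Q2=[]
t=8-13: P1@Q1 runs 5, rem=4, quantum used, demote→Q2. Q0=[] Q1=[P2,P3,P4] Q2=[P1]
t=13-15: P2@Q1 runs 2, rem=0, completes. Q0=[] Q1=[P3,P4] Q2=[P1]
t=15-20: P3@Q1 runs 5, rem=7, quantum used, demote→Q2. Q0=[] Q1=[P4] Q2=[P1,P3]
t=20-24: P4@Q1 runs 4, rem=0, completes. Q0=[] Q1=[] Q2=[P1,P3]
t=24-28: P1@Q2 runs 4, rem=0, completes. Q0=[] Q1=[] Q2=[P3]
t=28-35: P3@Q2 runs 7, rem=0, completes. Q0=[] Q1=[] Q2=[]

Answer: P2,P4,P1,P3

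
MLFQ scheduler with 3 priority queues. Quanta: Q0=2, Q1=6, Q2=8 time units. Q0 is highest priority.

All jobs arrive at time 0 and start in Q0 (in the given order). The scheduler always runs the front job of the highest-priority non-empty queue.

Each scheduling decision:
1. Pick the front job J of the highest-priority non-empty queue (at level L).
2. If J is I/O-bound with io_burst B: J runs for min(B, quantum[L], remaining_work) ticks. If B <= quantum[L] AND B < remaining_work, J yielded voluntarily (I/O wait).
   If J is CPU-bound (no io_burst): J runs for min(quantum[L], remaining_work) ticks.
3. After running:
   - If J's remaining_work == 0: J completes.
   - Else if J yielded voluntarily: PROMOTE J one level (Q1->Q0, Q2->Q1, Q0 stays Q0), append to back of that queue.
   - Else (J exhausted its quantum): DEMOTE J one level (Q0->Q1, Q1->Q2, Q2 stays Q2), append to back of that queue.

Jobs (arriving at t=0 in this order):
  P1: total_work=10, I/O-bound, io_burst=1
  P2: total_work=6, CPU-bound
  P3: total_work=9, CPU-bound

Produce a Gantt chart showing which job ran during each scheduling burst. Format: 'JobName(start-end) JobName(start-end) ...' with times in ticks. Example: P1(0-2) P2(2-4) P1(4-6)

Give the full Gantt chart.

Answer: P1(0-1) P2(1-3) P3(3-5) P1(5-6) P1(6-7) P1(7-8) P1(8-9) P1(9-10) P1(10-11) P1(11-12) P1(12-13) P1(13-14) P2(14-18) P3(18-24) P3(24-25)

Derivation:
t=0-1: P1@Q0 runs 1, rem=9, I/O yield, promote→Q0. Q0=[P2,P3,P1] Q1=[] Q2=[]
t=1-3: P2@Q0 runs 2, rem=4, quantum used, demote→Q1. Q0=[P3,P1] Q1=[P2] Q2=[]
t=3-5: P3@Q0 runs 2, rem=7, quantum used, demote→Q1. Q0=[P1] Q1=[P2,P3] Q2=[]
t=5-6: P1@Q0 runs 1, rem=8, I/O yield, promote→Q0. Q0=[P1] Q1=[P2,P3] Q2=[]
t=6-7: P1@Q0 runs 1, rem=7, I/O yield, promote→Q0. Q0=[P1] Q1=[P2,P3] Q2=[]
t=7-8: P1@Q0 runs 1, rem=6, I/O yield, promote→Q0. Q0=[P1] Q1=[P2,P3] Q2=[]
t=8-9: P1@Q0 runs 1, rem=5, I/O yield, promote→Q0. Q0=[P1] Q1=[P2,P3] Q2=[]
t=9-10: P1@Q0 runs 1, rem=4, I/O yield, promote→Q0. Q0=[P1] Q1=[P2,P3] Q2=[]
t=10-11: P1@Q0 runs 1, rem=3, I/O yield, promote→Q0. Q0=[P1] Q1=[P2,P3] Q2=[]
t=11-12: P1@Q0 runs 1, rem=2, I/O yield, promote→Q0. Q0=[P1] Q1=[P2,P3] Q2=[]
t=12-13: P1@Q0 runs 1, rem=1, I/O yield, promote→Q0. Q0=[P1] Q1=[P2,P3] Q2=[]
t=13-14: P1@Q0 runs 1, rem=0, completes. Q0=[] Q1=[P2,P3] Q2=[]
t=14-18: P2@Q1 runs 4, rem=0, completes. Q0=[] Q1=[P3] Q2=[]
t=18-24: P3@Q1 runs 6, rem=1, quantum used, demote→Q2. Q0=[] Q1=[] Q2=[P3]
t=24-25: P3@Q2 runs 1, rem=0, completes. Q0=[] Q1=[] Q2=[]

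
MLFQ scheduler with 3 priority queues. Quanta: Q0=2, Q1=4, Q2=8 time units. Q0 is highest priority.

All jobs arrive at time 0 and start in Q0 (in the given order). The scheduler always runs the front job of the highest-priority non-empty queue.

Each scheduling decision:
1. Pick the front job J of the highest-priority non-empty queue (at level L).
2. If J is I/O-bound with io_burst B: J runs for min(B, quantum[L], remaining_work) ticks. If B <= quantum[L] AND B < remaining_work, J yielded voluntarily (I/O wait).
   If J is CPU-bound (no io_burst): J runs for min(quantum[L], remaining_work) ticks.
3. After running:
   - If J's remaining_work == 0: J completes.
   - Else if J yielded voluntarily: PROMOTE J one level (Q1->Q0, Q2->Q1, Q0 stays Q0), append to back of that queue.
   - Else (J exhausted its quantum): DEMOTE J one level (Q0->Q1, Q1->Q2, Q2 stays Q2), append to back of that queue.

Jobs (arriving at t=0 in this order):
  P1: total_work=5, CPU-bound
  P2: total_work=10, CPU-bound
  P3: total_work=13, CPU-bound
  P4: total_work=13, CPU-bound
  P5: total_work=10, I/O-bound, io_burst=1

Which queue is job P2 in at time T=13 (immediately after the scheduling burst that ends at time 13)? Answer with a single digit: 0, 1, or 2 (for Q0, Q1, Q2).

t=0-2: P1@Q0 runs 2, rem=3, quantum used, demote→Q1. Q0=[P2,P3,P4,P5] Q1=[P1] Q2=[]
t=2-4: P2@Q0 runs 2, rem=8, quantum used, demote→Q1. Q0=[P3,P4,P5] Q1=[P1,P2] Q2=[]
t=4-6: P3@Q0 runs 2, rem=11, quantum used, demote→Q1. Q0=[P4,P5] Q1=[P1,P2,P3] Q2=[]
t=6-8: P4@Q0 runs 2, rem=11, quantum used, demote→Q1. Q0=[P5] Q1=[P1,P2,P3,P4] Q2=[]
t=8-9: P5@Q0 runs 1, rem=9, I/O yield, promote→Q0. Q0=[P5] Q1=[P1,P2,P3,P4] Q2=[]
t=9-10: P5@Q0 runs 1, rem=8, I/O yield, promote→Q0. Q0=[P5] Q1=[P1,P2,P3,P4] Q2=[]
t=10-11: P5@Q0 runs 1, rem=7, I/O yield, promote→Q0. Q0=[P5] Q1=[P1,P2,P3,P4] Q2=[]
t=11-12: P5@Q0 runs 1, rem=6, I/O yield, promote→Q0. Q0=[P5] Q1=[P1,P2,P3,P4] Q2=[]
t=12-13: P5@Q0 runs 1, rem=5, I/O yield, promote→Q0. Q0=[P5] Q1=[P1,P2,P3,P4] Q2=[]
t=13-14: P5@Q0 runs 1, rem=4, I/O yield, promote→Q0. Q0=[P5] Q1=[P1,P2,P3,P4] Q2=[]
t=14-15: P5@Q0 runs 1, rem=3, I/O yield, promote→Q0. Q0=[P5] Q1=[P1,P2,P3,P4] Q2=[]
t=15-16: P5@Q0 runs 1, rem=2, I/O yield, promote→Q0. Q0=[P5] Q1=[P1,P2,P3,P4] Q2=[]
t=16-17: P5@Q0 runs 1, rem=1, I/O yield, promote→Q0. Q0=[P5] Q1=[P1,P2,P3,P4] Q2=[]
t=17-18: P5@Q0 runs 1, rem=0, completes. Q0=[] Q1=[P1,P2,P3,P4] Q2=[]
t=18-21: P1@Q1 runs 3, rem=0, completes. Q0=[] Q1=[P2,P3,P4] Q2=[]
t=21-25: P2@Q1 runs 4, rem=4, quantum used, demote→Q2. Q0=[] Q1=[P3,P4] Q2=[P2]
t=25-29: P3@Q1 runs 4, rem=7, quantum used, demote→Q2. Q0=[] Q1=[P4] Q2=[P2,P3]
t=29-33: P4@Q1 runs 4, rem=7, quantum used, demote→Q2. Q0=[] Q1=[] Q2=[P2,P3,P4]
t=33-37: P2@Q2 runs 4, rem=0, completes. Q0=[] Q1=[] Q2=[P3,P4]
t=37-44: P3@Q2 runs 7, rem=0, completes. Q0=[] Q1=[] Q2=[P4]
t=44-51: P4@Q2 runs 7, rem=0, completes. Q0=[] Q1=[] Q2=[]

Answer: 1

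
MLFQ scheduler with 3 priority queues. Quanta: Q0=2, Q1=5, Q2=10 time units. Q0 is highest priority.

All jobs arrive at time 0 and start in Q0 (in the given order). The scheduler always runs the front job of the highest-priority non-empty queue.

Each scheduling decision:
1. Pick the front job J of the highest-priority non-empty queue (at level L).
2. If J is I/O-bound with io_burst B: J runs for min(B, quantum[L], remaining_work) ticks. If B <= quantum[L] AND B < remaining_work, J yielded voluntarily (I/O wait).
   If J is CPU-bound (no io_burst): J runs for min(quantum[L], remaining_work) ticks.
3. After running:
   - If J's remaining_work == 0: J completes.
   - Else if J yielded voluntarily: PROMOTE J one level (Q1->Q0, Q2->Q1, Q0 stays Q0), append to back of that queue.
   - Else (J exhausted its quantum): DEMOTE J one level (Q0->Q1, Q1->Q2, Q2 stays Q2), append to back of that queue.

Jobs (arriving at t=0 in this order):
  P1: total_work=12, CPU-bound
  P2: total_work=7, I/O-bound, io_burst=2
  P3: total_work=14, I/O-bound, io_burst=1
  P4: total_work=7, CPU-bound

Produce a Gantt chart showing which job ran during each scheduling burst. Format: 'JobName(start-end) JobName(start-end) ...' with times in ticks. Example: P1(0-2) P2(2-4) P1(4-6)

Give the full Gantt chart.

t=0-2: P1@Q0 runs 2, rem=10, quantum used, demote→Q1. Q0=[P2,P3,P4] Q1=[P1] Q2=[]
t=2-4: P2@Q0 runs 2, rem=5, I/O yield, promote→Q0. Q0=[P3,P4,P2] Q1=[P1] Q2=[]
t=4-5: P3@Q0 runs 1, rem=13, I/O yield, promote→Q0. Q0=[P4,P2,P3] Q1=[P1] Q2=[]
t=5-7: P4@Q0 runs 2, rem=5, quantum used, demote→Q1. Q0=[P2,P3] Q1=[P1,P4] Q2=[]
t=7-9: P2@Q0 runs 2, rem=3, I/O yield, promote→Q0. Q0=[P3,P2] Q1=[P1,P4] Q2=[]
t=9-10: P3@Q0 runs 1, rem=12, I/O yield, promote→Q0. Q0=[P2,P3] Q1=[P1,P4] Q2=[]
t=10-12: P2@Q0 runs 2, rem=1, I/O yield, promote→Q0. Q0=[P3,P2] Q1=[P1,P4] Q2=[]
t=12-13: P3@Q0 runs 1, rem=11, I/O yield, promote→Q0. Q0=[P2,P3] Q1=[P1,P4] Q2=[]
t=13-14: P2@Q0 runs 1, rem=0, completes. Q0=[P3] Q1=[P1,P4] Q2=[]
t=14-15: P3@Q0 runs 1, rem=10, I/O yield, promote→Q0. Q0=[P3] Q1=[P1,P4] Q2=[]
t=15-16: P3@Q0 runs 1, rem=9, I/O yield, promote→Q0. Q0=[P3] Q1=[P1,P4] Q2=[]
t=16-17: P3@Q0 runs 1, rem=8, I/O yield, promote→Q0. Q0=[P3] Q1=[P1,P4] Q2=[]
t=17-18: P3@Q0 runs 1, rem=7, I/O yield, promote→Q0. Q0=[P3] Q1=[P1,P4] Q2=[]
t=18-19: P3@Q0 runs 1, rem=6, I/O yield, promote→Q0. Q0=[P3] Q1=[P1,P4] Q2=[]
t=19-20: P3@Q0 runs 1, rem=5, I/O yield, promote→Q0. Q0=[P3] Q1=[P1,P4] Q2=[]
t=20-21: P3@Q0 runs 1, rem=4, I/O yield, promote→Q0. Q0=[P3] Q1=[P1,P4] Q2=[]
t=21-22: P3@Q0 runs 1, rem=3, I/O yield, promote→Q0. Q0=[P3] Q1=[P1,P4] Q2=[]
t=22-23: P3@Q0 runs 1, rem=2, I/O yield, promote→Q0. Q0=[P3] Q1=[P1,P4] Q2=[]
t=23-24: P3@Q0 runs 1, rem=1, I/O yield, promote→Q0. Q0=[P3] Q1=[P1,P4] Q2=[]
t=24-25: P3@Q0 runs 1, rem=0, completes. Q0=[] Q1=[P1,P4] Q2=[]
t=25-30: P1@Q1 runs 5, rem=5, quantum used, demote→Q2. Q0=[] Q1=[P4] Q2=[P1]
t=30-35: P4@Q1 runs 5, rem=0, completes. Q0=[] Q1=[] Q2=[P1]
t=35-40: P1@Q2 runs 5, rem=0, completes. Q0=[] Q1=[] Q2=[]

Answer: P1(0-2) P2(2-4) P3(4-5) P4(5-7) P2(7-9) P3(9-10) P2(10-12) P3(12-13) P2(13-14) P3(14-15) P3(15-16) P3(16-17) P3(17-18) P3(18-19) P3(19-20) P3(20-21) P3(21-22) P3(22-23) P3(23-24) P3(24-25) P1(25-30) P4(30-35) P1(35-40)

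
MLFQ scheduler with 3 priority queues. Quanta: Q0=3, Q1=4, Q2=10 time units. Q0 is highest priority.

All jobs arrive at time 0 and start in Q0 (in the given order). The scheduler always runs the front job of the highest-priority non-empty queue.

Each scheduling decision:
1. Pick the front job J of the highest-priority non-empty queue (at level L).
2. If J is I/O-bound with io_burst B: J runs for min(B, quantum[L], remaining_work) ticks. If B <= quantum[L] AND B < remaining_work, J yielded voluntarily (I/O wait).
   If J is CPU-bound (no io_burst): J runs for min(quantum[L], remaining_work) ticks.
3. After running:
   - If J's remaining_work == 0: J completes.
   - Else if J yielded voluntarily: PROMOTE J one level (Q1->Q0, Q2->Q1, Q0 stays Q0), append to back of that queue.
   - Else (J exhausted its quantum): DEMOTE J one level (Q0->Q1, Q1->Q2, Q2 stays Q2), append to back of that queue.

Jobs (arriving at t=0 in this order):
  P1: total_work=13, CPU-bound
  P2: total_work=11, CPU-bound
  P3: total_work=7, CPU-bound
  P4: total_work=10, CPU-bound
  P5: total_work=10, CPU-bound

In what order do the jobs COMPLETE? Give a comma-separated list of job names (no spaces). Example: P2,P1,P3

t=0-3: P1@Q0 runs 3, rem=10, quantum used, demote→Q1. Q0=[P2,P3,P4,P5] Q1=[P1] Q2=[]
t=3-6: P2@Q0 runs 3, rem=8, quantum used, demote→Q1. Q0=[P3,P4,P5] Q1=[P1,P2] Q2=[]
t=6-9: P3@Q0 runs 3, rem=4, quantum used, demote→Q1. Q0=[P4,P5] Q1=[P1,P2,P3] Q2=[]
t=9-12: P4@Q0 runs 3, rem=7, quantum used, demote→Q1. Q0=[P5] Q1=[P1,P2,P3,P4] Q2=[]
t=12-15: P5@Q0 runs 3, rem=7, quantum used, demote→Q1. Q0=[] Q1=[P1,P2,P3,P4,P5] Q2=[]
t=15-19: P1@Q1 runs 4, rem=6, quantum used, demote→Q2. Q0=[] Q1=[P2,P3,P4,P5] Q2=[P1]
t=19-23: P2@Q1 runs 4, rem=4, quantum used, demote→Q2. Q0=[] Q1=[P3,P4,P5] Q2=[P1,P2]
t=23-27: P3@Q1 runs 4, rem=0, completes. Q0=[] Q1=[P4,P5] Q2=[P1,P2]
t=27-31: P4@Q1 runs 4, rem=3, quantum used, demote→Q2. Q0=[] Q1=[P5] Q2=[P1,P2,P4]
t=31-35: P5@Q1 runs 4, rem=3, quantum used, demote→Q2. Q0=[] Q1=[] Q2=[P1,P2,P4,P5]
t=35-41: P1@Q2 runs 6, rem=0, completes. Q0=[] Q1=[] Q2=[P2,P4,P5]
t=41-45: P2@Q2 runs 4, rem=0, completes. Q0=[] Q1=[] Q2=[P4,P5]
t=45-48: P4@Q2 runs 3, rem=0, completes. Q0=[] Q1=[] Q2=[P5]
t=48-51: P5@Q2 runs 3, rem=0, completes. Q0=[] Q1=[] Q2=[]

Answer: P3,P1,P2,P4,P5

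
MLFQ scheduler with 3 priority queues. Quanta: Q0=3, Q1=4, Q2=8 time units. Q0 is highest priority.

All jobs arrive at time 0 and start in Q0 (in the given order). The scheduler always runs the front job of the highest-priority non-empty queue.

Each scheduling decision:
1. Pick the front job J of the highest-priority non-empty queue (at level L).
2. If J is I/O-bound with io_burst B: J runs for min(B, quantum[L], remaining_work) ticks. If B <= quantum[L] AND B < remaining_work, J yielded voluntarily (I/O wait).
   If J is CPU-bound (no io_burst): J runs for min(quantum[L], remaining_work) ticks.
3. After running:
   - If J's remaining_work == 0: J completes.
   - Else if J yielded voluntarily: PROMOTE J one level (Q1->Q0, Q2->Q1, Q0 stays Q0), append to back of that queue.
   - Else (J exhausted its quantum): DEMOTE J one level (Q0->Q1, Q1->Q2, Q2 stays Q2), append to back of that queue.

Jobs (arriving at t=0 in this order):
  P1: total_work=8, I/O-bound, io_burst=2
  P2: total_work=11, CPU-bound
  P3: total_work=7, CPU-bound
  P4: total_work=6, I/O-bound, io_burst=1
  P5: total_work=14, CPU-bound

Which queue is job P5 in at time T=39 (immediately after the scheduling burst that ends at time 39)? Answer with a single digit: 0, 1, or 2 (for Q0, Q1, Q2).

Answer: 2

Derivation:
t=0-2: P1@Q0 runs 2, rem=6, I/O yield, promote→Q0. Q0=[P2,P3,P4,P5,P1] Q1=[] Q2=[]
t=2-5: P2@Q0 runs 3, rem=8, quantum used, demote→Q1. Q0=[P3,P4,P5,P1] Q1=[P2] Q2=[]
t=5-8: P3@Q0 runs 3, rem=4, quantum used, demote→Q1. Q0=[P4,P5,P1] Q1=[P2,P3] Q2=[]
t=8-9: P4@Q0 runs 1, rem=5, I/O yield, promote→Q0. Q0=[P5,P1,P4] Q1=[P2,P3] Q2=[]
t=9-12: P5@Q0 runs 3, rem=11, quantum used, demote→Q1. Q0=[P1,P4] Q1=[P2,P3,P5] Q2=[]
t=12-14: P1@Q0 runs 2, rem=4, I/O yield, promote→Q0. Q0=[P4,P1] Q1=[P2,P3,P5] Q2=[]
t=14-15: P4@Q0 runs 1, rem=4, I/O yield, promote→Q0. Q0=[P1,P4] Q1=[P2,P3,P5] Q2=[]
t=15-17: P1@Q0 runs 2, rem=2, I/O yield, promote→Q0. Q0=[P4,P1] Q1=[P2,P3,P5] Q2=[]
t=17-18: P4@Q0 runs 1, rem=3, I/O yield, promote→Q0. Q0=[P1,P4] Q1=[P2,P3,P5] Q2=[]
t=18-20: P1@Q0 runs 2, rem=0, completes. Q0=[P4] Q1=[P2,P3,P5] Q2=[]
t=20-21: P4@Q0 runs 1, rem=2, I/O yield, promote→Q0. Q0=[P4] Q1=[P2,P3,P5] Q2=[]
t=21-22: P4@Q0 runs 1, rem=1, I/O yield, promote→Q0. Q0=[P4] Q1=[P2,P3,P5] Q2=[]
t=22-23: P4@Q0 runs 1, rem=0, completes. Q0=[] Q1=[P2,P3,P5] Q2=[]
t=23-27: P2@Q1 runs 4, rem=4, quantum used, demote→Q2. Q0=[] Q1=[P3,P5] Q2=[P2]
t=27-31: P3@Q1 runs 4, rem=0, completes. Q0=[] Q1=[P5] Q2=[P2]
t=31-35: P5@Q1 runs 4, rem=7, quantum used, demote→Q2. Q0=[] Q1=[] Q2=[P2,P5]
t=35-39: P2@Q2 runs 4, rem=0, completes. Q0=[] Q1=[] Q2=[P5]
t=39-46: P5@Q2 runs 7, rem=0, completes. Q0=[] Q1=[] Q2=[]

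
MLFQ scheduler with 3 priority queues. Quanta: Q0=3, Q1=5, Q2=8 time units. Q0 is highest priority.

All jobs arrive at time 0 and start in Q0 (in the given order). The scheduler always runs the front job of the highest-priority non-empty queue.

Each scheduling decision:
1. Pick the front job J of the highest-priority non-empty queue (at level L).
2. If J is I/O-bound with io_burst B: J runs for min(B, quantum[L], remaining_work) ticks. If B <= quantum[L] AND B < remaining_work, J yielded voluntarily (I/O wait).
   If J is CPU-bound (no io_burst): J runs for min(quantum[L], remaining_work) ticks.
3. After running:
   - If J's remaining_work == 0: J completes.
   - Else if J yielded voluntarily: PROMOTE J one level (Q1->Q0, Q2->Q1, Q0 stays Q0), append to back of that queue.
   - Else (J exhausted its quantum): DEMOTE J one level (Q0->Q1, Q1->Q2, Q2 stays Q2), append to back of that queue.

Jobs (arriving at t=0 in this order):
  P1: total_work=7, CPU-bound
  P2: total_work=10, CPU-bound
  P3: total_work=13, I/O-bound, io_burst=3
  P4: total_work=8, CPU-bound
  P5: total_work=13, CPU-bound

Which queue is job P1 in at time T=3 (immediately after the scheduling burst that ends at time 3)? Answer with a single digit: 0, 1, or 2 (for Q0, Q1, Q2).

t=0-3: P1@Q0 runs 3, rem=4, quantum used, demote→Q1. Q0=[P2,P3,P4,P5] Q1=[P1] Q2=[]
t=3-6: P2@Q0 runs 3, rem=7, quantum used, demote→Q1. Q0=[P3,P4,P5] Q1=[P1,P2] Q2=[]
t=6-9: P3@Q0 runs 3, rem=10, I/O yield, promote→Q0. Q0=[P4,P5,P3] Q1=[P1,P2] Q2=[]
t=9-12: P4@Q0 runs 3, rem=5, quantum used, demote→Q1. Q0=[P5,P3] Q1=[P1,P2,P4] Q2=[]
t=12-15: P5@Q0 runs 3, rem=10, quantum used, demote→Q1. Q0=[P3] Q1=[P1,P2,P4,P5] Q2=[]
t=15-18: P3@Q0 runs 3, rem=7, I/O yield, promote→Q0. Q0=[P3] Q1=[P1,P2,P4,P5] Q2=[]
t=18-21: P3@Q0 runs 3, rem=4, I/O yield, promote→Q0. Q0=[P3] Q1=[P1,P2,P4,P5] Q2=[]
t=21-24: P3@Q0 runs 3, rem=1, I/O yield, promote→Q0. Q0=[P3] Q1=[P1,P2,P4,P5] Q2=[]
t=24-25: P3@Q0 runs 1, rem=0, completes. Q0=[] Q1=[P1,P2,P4,P5] Q2=[]
t=25-29: P1@Q1 runs 4, rem=0, completes. Q0=[] Q1=[P2,P4,P5] Q2=[]
t=29-34: P2@Q1 runs 5, rem=2, quantum used, demote→Q2. Q0=[] Q1=[P4,P5] Q2=[P2]
t=34-39: P4@Q1 runs 5, rem=0, completes. Q0=[] Q1=[P5] Q2=[P2]
t=39-44: P5@Q1 runs 5, rem=5, quantum used, demote→Q2. Q0=[] Q1=[] Q2=[P2,P5]
t=44-46: P2@Q2 runs 2, rem=0, completes. Q0=[] Q1=[] Q2=[P5]
t=46-51: P5@Q2 runs 5, rem=0, completes. Q0=[] Q1=[] Q2=[]

Answer: 1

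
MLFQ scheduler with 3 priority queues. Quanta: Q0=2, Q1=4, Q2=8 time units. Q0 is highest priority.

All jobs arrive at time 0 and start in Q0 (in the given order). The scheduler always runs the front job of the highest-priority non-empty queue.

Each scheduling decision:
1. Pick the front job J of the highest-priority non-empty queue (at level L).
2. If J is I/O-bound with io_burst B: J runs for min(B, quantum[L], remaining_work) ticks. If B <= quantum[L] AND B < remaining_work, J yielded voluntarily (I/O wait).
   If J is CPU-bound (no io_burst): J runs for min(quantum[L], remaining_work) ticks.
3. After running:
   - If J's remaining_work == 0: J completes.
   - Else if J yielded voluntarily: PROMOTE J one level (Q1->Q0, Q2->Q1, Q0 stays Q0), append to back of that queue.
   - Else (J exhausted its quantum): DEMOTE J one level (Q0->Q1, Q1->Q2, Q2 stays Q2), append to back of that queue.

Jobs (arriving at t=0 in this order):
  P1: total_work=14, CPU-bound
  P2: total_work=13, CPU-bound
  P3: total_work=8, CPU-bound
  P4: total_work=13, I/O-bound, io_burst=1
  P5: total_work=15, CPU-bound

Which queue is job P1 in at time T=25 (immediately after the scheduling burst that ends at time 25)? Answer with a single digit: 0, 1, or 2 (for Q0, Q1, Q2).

Answer: 2

Derivation:
t=0-2: P1@Q0 runs 2, rem=12, quantum used, demote→Q1. Q0=[P2,P3,P4,P5] Q1=[P1] Q2=[]
t=2-4: P2@Q0 runs 2, rem=11, quantum used, demote→Q1. Q0=[P3,P4,P5] Q1=[P1,P2] Q2=[]
t=4-6: P3@Q0 runs 2, rem=6, quantum used, demote→Q1. Q0=[P4,P5] Q1=[P1,P2,P3] Q2=[]
t=6-7: P4@Q0 runs 1, rem=12, I/O yield, promote→Q0. Q0=[P5,P4] Q1=[P1,P2,P3] Q2=[]
t=7-9: P5@Q0 runs 2, rem=13, quantum used, demote→Q1. Q0=[P4] Q1=[P1,P2,P3,P5] Q2=[]
t=9-10: P4@Q0 runs 1, rem=11, I/O yield, promote→Q0. Q0=[P4] Q1=[P1,P2,P3,P5] Q2=[]
t=10-11: P4@Q0 runs 1, rem=10, I/O yield, promote→Q0. Q0=[P4] Q1=[P1,P2,P3,P5] Q2=[]
t=11-12: P4@Q0 runs 1, rem=9, I/O yield, promote→Q0. Q0=[P4] Q1=[P1,P2,P3,P5] Q2=[]
t=12-13: P4@Q0 runs 1, rem=8, I/O yield, promote→Q0. Q0=[P4] Q1=[P1,P2,P3,P5] Q2=[]
t=13-14: P4@Q0 runs 1, rem=7, I/O yield, promote→Q0. Q0=[P4] Q1=[P1,P2,P3,P5] Q2=[]
t=14-15: P4@Q0 runs 1, rem=6, I/O yield, promote→Q0. Q0=[P4] Q1=[P1,P2,P3,P5] Q2=[]
t=15-16: P4@Q0 runs 1, rem=5, I/O yield, promote→Q0. Q0=[P4] Q1=[P1,P2,P3,P5] Q2=[]
t=16-17: P4@Q0 runs 1, rem=4, I/O yield, promote→Q0. Q0=[P4] Q1=[P1,P2,P3,P5] Q2=[]
t=17-18: P4@Q0 runs 1, rem=3, I/O yield, promote→Q0. Q0=[P4] Q1=[P1,P2,P3,P5] Q2=[]
t=18-19: P4@Q0 runs 1, rem=2, I/O yield, promote→Q0. Q0=[P4] Q1=[P1,P2,P3,P5] Q2=[]
t=19-20: P4@Q0 runs 1, rem=1, I/O yield, promote→Q0. Q0=[P4] Q1=[P1,P2,P3,P5] Q2=[]
t=20-21: P4@Q0 runs 1, rem=0, completes. Q0=[] Q1=[P1,P2,P3,P5] Q2=[]
t=21-25: P1@Q1 runs 4, rem=8, quantum used, demote→Q2. Q0=[] Q1=[P2,P3,P5] Q2=[P1]
t=25-29: P2@Q1 runs 4, rem=7, quantum used, demote→Q2. Q0=[] Q1=[P3,P5] Q2=[P1,P2]
t=29-33: P3@Q1 runs 4, rem=2, quantum used, demote→Q2. Q0=[] Q1=[P5] Q2=[P1,P2,P3]
t=33-37: P5@Q1 runs 4, rem=9, quantum used, demote→Q2. Q0=[] Q1=[] Q2=[P1,P2,P3,P5]
t=37-45: P1@Q2 runs 8, rem=0, completes. Q0=[] Q1=[] Q2=[P2,P3,P5]
t=45-52: P2@Q2 runs 7, rem=0, completes. Q0=[] Q1=[] Q2=[P3,P5]
t=52-54: P3@Q2 runs 2, rem=0, completes. Q0=[] Q1=[] Q2=[P5]
t=54-62: P5@Q2 runs 8, rem=1, quantum used, demote→Q2. Q0=[] Q1=[] Q2=[P5]
t=62-63: P5@Q2 runs 1, rem=0, completes. Q0=[] Q1=[] Q2=[]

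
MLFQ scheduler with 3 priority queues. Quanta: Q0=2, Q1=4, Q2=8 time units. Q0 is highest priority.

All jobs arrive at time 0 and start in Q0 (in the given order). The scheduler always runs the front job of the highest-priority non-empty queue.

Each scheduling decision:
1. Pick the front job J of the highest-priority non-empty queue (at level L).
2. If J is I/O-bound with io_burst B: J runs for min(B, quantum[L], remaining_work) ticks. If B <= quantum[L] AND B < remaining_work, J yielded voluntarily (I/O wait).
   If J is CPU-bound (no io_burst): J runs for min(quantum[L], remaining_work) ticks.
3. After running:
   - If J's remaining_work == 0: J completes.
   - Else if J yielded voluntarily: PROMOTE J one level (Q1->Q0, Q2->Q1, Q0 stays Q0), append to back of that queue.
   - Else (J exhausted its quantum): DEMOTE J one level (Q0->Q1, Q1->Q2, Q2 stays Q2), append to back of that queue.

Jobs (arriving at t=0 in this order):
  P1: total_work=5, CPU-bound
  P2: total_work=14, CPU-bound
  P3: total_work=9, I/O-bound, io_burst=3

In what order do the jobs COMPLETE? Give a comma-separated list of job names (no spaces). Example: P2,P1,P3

t=0-2: P1@Q0 runs 2, rem=3, quantum used, demote→Q1. Q0=[P2,P3] Q1=[P1] Q2=[]
t=2-4: P2@Q0 runs 2, rem=12, quantum used, demote→Q1. Q0=[P3] Q1=[P1,P2] Q2=[]
t=4-6: P3@Q0 runs 2, rem=7, quantum used, demote→Q1. Q0=[] Q1=[P1,P2,P3] Q2=[]
t=6-9: P1@Q1 runs 3, rem=0, completes. Q0=[] Q1=[P2,P3] Q2=[]
t=9-13: P2@Q1 runs 4, rem=8, quantum used, demote→Q2. Q0=[] Q1=[P3] Q2=[P2]
t=13-16: P3@Q1 runs 3, rem=4, I/O yield, promote→Q0. Q0=[P3] Q1=[] Q2=[P2]
t=16-18: P3@Q0 runs 2, rem=2, quantum used, demote→Q1. Q0=[] Q1=[P3] Q2=[P2]
t=18-20: P3@Q1 runs 2, rem=0, completes. Q0=[] Q1=[] Q2=[P2]
t=20-28: P2@Q2 runs 8, rem=0, completes. Q0=[] Q1=[] Q2=[]

Answer: P1,P3,P2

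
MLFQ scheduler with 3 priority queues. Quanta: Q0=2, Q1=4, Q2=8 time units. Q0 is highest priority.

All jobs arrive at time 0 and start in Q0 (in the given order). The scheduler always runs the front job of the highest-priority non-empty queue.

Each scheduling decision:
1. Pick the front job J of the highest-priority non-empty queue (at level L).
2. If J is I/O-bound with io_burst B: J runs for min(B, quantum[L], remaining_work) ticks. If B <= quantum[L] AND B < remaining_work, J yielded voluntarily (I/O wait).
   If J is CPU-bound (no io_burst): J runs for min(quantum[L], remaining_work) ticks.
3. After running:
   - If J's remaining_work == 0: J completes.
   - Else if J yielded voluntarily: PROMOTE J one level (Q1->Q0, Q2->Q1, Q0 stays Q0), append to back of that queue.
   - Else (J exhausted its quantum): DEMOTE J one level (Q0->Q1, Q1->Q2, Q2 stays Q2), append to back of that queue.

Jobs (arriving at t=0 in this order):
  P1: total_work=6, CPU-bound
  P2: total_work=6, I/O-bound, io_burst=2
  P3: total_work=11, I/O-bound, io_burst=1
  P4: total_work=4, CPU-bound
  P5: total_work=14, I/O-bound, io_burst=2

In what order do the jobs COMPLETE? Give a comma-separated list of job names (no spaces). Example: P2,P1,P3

t=0-2: P1@Q0 runs 2, rem=4, quantum used, demote→Q1. Q0=[P2,P3,P4,P5] Q1=[P1] Q2=[]
t=2-4: P2@Q0 runs 2, rem=4, I/O yield, promote→Q0. Q0=[P3,P4,P5,P2] Q1=[P1] Q2=[]
t=4-5: P3@Q0 runs 1, rem=10, I/O yield, promote→Q0. Q0=[P4,P5,P2,P3] Q1=[P1] Q2=[]
t=5-7: P4@Q0 runs 2, rem=2, quantum used, demote→Q1. Q0=[P5,P2,P3] Q1=[P1,P4] Q2=[]
t=7-9: P5@Q0 runs 2, rem=12, I/O yield, promote→Q0. Q0=[P2,P3,P5] Q1=[P1,P4] Q2=[]
t=9-11: P2@Q0 runs 2, rem=2, I/O yield, promote→Q0. Q0=[P3,P5,P2] Q1=[P1,P4] Q2=[]
t=11-12: P3@Q0 runs 1, rem=9, I/O yield, promote→Q0. Q0=[P5,P2,P3] Q1=[P1,P4] Q2=[]
t=12-14: P5@Q0 runs 2, rem=10, I/O yield, promote→Q0. Q0=[P2,P3,P5] Q1=[P1,P4] Q2=[]
t=14-16: P2@Q0 runs 2, rem=0, completes. Q0=[P3,P5] Q1=[P1,P4] Q2=[]
t=16-17: P3@Q0 runs 1, rem=8, I/O yield, promote→Q0. Q0=[P5,P3] Q1=[P1,P4] Q2=[]
t=17-19: P5@Q0 runs 2, rem=8, I/O yield, promote→Q0. Q0=[P3,P5] Q1=[P1,P4] Q2=[]
t=19-20: P3@Q0 runs 1, rem=7, I/O yield, promote→Q0. Q0=[P5,P3] Q1=[P1,P4] Q2=[]
t=20-22: P5@Q0 runs 2, rem=6, I/O yield, promote→Q0. Q0=[P3,P5] Q1=[P1,P4] Q2=[]
t=22-23: P3@Q0 runs 1, rem=6, I/O yield, promote→Q0. Q0=[P5,P3] Q1=[P1,P4] Q2=[]
t=23-25: P5@Q0 runs 2, rem=4, I/O yield, promote→Q0. Q0=[P3,P5] Q1=[P1,P4] Q2=[]
t=25-26: P3@Q0 runs 1, rem=5, I/O yield, promote→Q0. Q0=[P5,P3] Q1=[P1,P4] Q2=[]
t=26-28: P5@Q0 runs 2, rem=2, I/O yield, promote→Q0. Q0=[P3,P5] Q1=[P1,P4] Q2=[]
t=28-29: P3@Q0 runs 1, rem=4, I/O yield, promote→Q0. Q0=[P5,P3] Q1=[P1,P4] Q2=[]
t=29-31: P5@Q0 runs 2, rem=0, completes. Q0=[P3] Q1=[P1,P4] Q2=[]
t=31-32: P3@Q0 runs 1, rem=3, I/O yield, promote→Q0. Q0=[P3] Q1=[P1,P4] Q2=[]
t=32-33: P3@Q0 runs 1, rem=2, I/O yield, promote→Q0. Q0=[P3] Q1=[P1,P4] Q2=[]
t=33-34: P3@Q0 runs 1, rem=1, I/O yield, promote→Q0. Q0=[P3] Q1=[P1,P4] Q2=[]
t=34-35: P3@Q0 runs 1, rem=0, completes. Q0=[] Q1=[P1,P4] Q2=[]
t=35-39: P1@Q1 runs 4, rem=0, completes. Q0=[] Q1=[P4] Q2=[]
t=39-41: P4@Q1 runs 2, rem=0, completes. Q0=[] Q1=[] Q2=[]

Answer: P2,P5,P3,P1,P4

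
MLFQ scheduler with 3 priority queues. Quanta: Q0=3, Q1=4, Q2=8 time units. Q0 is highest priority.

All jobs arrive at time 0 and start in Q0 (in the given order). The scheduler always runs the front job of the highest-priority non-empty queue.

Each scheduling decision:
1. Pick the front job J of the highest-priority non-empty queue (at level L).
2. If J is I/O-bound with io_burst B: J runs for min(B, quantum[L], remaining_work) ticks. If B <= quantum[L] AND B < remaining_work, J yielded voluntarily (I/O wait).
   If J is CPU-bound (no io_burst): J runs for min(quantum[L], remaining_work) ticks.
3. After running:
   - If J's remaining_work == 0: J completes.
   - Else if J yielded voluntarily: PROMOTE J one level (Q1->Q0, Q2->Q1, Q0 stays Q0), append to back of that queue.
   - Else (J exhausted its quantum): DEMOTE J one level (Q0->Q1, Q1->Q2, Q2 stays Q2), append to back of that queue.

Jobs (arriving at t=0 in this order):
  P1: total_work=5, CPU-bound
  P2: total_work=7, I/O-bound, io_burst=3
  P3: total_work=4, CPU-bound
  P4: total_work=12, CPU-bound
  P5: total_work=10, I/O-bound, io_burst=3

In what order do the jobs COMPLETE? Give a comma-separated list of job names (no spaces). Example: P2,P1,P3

Answer: P2,P5,P1,P3,P4

Derivation:
t=0-3: P1@Q0 runs 3, rem=2, quantum used, demote→Q1. Q0=[P2,P3,P4,P5] Q1=[P1] Q2=[]
t=3-6: P2@Q0 runs 3, rem=4, I/O yield, promote→Q0. Q0=[P3,P4,P5,P2] Q1=[P1] Q2=[]
t=6-9: P3@Q0 runs 3, rem=1, quantum used, demote→Q1. Q0=[P4,P5,P2] Q1=[P1,P3] Q2=[]
t=9-12: P4@Q0 runs 3, rem=9, quantum used, demote→Q1. Q0=[P5,P2] Q1=[P1,P3,P4] Q2=[]
t=12-15: P5@Q0 runs 3, rem=7, I/O yield, promote→Q0. Q0=[P2,P5] Q1=[P1,P3,P4] Q2=[]
t=15-18: P2@Q0 runs 3, rem=1, I/O yield, promote→Q0. Q0=[P5,P2] Q1=[P1,P3,P4] Q2=[]
t=18-21: P5@Q0 runs 3, rem=4, I/O yield, promote→Q0. Q0=[P2,P5] Q1=[P1,P3,P4] Q2=[]
t=21-22: P2@Q0 runs 1, rem=0, completes. Q0=[P5] Q1=[P1,P3,P4] Q2=[]
t=22-25: P5@Q0 runs 3, rem=1, I/O yield, promote→Q0. Q0=[P5] Q1=[P1,P3,P4] Q2=[]
t=25-26: P5@Q0 runs 1, rem=0, completes. Q0=[] Q1=[P1,P3,P4] Q2=[]
t=26-28: P1@Q1 runs 2, rem=0, completes. Q0=[] Q1=[P3,P4] Q2=[]
t=28-29: P3@Q1 runs 1, rem=0, completes. Q0=[] Q1=[P4] Q2=[]
t=29-33: P4@Q1 runs 4, rem=5, quantum used, demote→Q2. Q0=[] Q1=[] Q2=[P4]
t=33-38: P4@Q2 runs 5, rem=0, completes. Q0=[] Q1=[] Q2=[]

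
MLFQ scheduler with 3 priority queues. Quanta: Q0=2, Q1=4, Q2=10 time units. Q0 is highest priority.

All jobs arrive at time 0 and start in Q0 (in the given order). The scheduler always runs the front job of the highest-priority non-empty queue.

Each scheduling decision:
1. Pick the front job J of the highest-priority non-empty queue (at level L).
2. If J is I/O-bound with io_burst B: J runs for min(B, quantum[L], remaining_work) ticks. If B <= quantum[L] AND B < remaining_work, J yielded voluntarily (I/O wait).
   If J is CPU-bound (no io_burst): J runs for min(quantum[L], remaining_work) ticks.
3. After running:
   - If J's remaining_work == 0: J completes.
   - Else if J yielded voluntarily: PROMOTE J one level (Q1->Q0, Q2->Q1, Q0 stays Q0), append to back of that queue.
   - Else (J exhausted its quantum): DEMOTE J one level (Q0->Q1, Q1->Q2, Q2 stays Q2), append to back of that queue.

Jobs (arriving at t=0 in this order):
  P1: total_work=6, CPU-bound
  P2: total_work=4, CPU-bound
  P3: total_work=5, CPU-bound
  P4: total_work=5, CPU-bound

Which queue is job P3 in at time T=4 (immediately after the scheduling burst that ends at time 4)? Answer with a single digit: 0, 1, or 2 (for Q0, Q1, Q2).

t=0-2: P1@Q0 runs 2, rem=4, quantum used, demote→Q1. Q0=[P2,P3,P4] Q1=[P1] Q2=[]
t=2-4: P2@Q0 runs 2, rem=2, quantum used, demote→Q1. Q0=[P3,P4] Q1=[P1,P2] Q2=[]
t=4-6: P3@Q0 runs 2, rem=3, quantum used, demote→Q1. Q0=[P4] Q1=[P1,P2,P3] Q2=[]
t=6-8: P4@Q0 runs 2, rem=3, quantum used, demote→Q1. Q0=[] Q1=[P1,P2,P3,P4] Q2=[]
t=8-12: P1@Q1 runs 4, rem=0, completes. Q0=[] Q1=[P2,P3,P4] Q2=[]
t=12-14: P2@Q1 runs 2, rem=0, completes. Q0=[] Q1=[P3,P4] Q2=[]
t=14-17: P3@Q1 runs 3, rem=0, completes. Q0=[] Q1=[P4] Q2=[]
t=17-20: P4@Q1 runs 3, rem=0, completes. Q0=[] Q1=[] Q2=[]

Answer: 0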